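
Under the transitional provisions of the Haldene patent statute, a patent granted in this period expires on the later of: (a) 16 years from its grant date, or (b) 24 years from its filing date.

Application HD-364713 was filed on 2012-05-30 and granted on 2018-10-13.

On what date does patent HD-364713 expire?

May 30, 2036

(a) grant + 16 years → 13 October 2034.
(b) filing + 24 years → 30 May 2036.
Later of the two: 30 May 2036.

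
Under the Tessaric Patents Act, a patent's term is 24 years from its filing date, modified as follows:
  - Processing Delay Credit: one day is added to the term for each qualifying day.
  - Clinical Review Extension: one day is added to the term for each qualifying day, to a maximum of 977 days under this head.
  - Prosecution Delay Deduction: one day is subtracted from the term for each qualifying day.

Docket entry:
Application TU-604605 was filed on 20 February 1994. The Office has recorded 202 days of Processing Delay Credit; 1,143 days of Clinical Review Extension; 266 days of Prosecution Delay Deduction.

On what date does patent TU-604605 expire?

August 21, 2020

Base term: filing date + 24 years → 20 February 2018.
Processing Delay Credit: +202 days → 10 September 2018.
Clinical Review Extension: 1143 days claimed exceeds the 977-day cap, so +977 days → 14 May 2021.
Prosecution Delay Deduction: −266 days → 21 August 2020.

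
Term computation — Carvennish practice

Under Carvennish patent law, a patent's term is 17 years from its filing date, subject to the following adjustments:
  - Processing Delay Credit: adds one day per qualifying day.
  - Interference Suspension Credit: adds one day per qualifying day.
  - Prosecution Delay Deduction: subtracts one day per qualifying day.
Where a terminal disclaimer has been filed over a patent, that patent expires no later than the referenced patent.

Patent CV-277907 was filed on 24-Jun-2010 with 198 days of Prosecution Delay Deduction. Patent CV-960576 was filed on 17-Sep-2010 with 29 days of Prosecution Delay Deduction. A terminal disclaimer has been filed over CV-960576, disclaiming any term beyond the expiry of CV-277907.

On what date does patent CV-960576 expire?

2026-12-08

Natural term of CV-960576:
  Base: filing + 17 years → 17 September 2027.
  Prosecution Delay Deduction: −29 days → 19 August 2027.
Expiry of referenced patent CV-277907:
  Base: filing + 17 years → 24 June 2027.
  Prosecution Delay Deduction: −198 days → 8 December 2026.
Terminal disclaimer: CV-960576 expires on the earlier of 19 August 2027 and 8 December 2026.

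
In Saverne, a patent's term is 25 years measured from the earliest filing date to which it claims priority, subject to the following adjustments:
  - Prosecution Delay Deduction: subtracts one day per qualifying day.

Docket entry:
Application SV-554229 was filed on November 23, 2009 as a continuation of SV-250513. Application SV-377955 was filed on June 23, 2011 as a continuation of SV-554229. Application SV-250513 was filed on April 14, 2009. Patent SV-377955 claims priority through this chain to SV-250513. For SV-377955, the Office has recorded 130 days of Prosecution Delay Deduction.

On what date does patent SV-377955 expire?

Earliest priority filing: 14 April 2009.
Base term: 14 April 2009 + 25 years → 14 April 2034.
Prosecution Delay Deduction: −130 days → 5 December 2033.

2033-12-05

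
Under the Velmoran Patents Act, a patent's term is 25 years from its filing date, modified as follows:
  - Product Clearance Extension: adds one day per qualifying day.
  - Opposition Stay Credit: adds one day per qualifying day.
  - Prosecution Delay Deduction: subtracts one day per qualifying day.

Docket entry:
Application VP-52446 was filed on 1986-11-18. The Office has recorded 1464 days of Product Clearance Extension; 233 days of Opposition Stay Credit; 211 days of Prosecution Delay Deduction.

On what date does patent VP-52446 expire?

Base term: filing date + 25 years → 18 November 2011.
Product Clearance Extension: +1464 days → 21 November 2015.
Opposition Stay Credit: +233 days → 11 July 2016.
Prosecution Delay Deduction: −211 days → 13 December 2015.

December 13, 2015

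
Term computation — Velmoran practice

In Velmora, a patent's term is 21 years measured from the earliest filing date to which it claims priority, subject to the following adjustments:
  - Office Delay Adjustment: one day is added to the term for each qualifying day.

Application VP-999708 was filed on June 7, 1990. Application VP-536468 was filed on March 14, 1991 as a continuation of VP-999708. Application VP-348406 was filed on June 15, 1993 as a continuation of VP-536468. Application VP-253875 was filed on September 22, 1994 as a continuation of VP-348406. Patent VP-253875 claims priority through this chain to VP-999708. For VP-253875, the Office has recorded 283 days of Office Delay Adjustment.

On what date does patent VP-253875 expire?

Earliest priority filing: 7 June 1990.
Base term: 7 June 1990 + 21 years → 7 June 2011.
Office Delay Adjustment: +283 days → 16 March 2012.

2012-03-16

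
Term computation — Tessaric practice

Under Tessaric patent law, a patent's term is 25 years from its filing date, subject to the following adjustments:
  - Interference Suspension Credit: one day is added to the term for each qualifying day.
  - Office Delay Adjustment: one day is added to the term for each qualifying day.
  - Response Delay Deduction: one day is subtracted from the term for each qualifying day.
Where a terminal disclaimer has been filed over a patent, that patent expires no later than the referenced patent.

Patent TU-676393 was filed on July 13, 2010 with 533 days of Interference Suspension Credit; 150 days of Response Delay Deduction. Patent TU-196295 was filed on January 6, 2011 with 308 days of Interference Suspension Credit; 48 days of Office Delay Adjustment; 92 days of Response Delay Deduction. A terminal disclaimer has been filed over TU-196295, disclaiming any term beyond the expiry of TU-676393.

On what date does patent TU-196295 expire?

Natural term of TU-196295:
  Base: filing + 25 years → 6 January 2036.
  Interference Suspension Credit: +308 days → 9 November 2036.
  Office Delay Adjustment: +48 days → 27 December 2036.
  Response Delay Deduction: −92 days → 26 September 2036.
Expiry of referenced patent TU-676393:
  Base: filing + 25 years → 13 July 2035.
  Interference Suspension Credit: +533 days → 27 December 2036.
  Response Delay Deduction: −150 days → 30 July 2036.
Terminal disclaimer: TU-196295 expires on the earlier of 26 September 2036 and 30 July 2036.

2036-07-30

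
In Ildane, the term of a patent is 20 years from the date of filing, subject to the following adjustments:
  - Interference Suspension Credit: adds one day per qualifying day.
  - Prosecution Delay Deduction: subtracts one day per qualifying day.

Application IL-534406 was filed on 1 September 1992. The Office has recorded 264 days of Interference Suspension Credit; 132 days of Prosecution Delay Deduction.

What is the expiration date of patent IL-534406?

Base term: filing date + 20 years → 1 September 2012.
Interference Suspension Credit: +264 days → 23 May 2013.
Prosecution Delay Deduction: −132 days → 11 January 2013.

2013-01-11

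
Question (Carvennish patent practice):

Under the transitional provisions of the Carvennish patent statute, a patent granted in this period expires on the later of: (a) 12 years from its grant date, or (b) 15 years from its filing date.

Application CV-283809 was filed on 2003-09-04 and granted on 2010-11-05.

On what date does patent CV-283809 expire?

November 5, 2022

(a) grant + 12 years → 5 November 2022.
(b) filing + 15 years → 4 September 2018.
Later of the two: 5 November 2022.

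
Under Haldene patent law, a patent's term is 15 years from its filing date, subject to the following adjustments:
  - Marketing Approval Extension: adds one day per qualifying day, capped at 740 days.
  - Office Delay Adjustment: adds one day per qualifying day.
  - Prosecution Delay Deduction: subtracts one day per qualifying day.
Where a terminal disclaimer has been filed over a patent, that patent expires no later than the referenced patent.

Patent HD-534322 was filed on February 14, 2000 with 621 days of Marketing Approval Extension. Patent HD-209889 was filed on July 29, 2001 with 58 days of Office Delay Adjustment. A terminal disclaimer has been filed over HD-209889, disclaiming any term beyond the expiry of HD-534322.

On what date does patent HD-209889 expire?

Natural term of HD-209889:
  Base: filing + 15 years → 29 July 2016.
  Office Delay Adjustment: +58 days → 25 September 2016.
Expiry of referenced patent HD-534322:
  Base: filing + 15 years → 14 February 2015.
  Marketing Approval Extension: 621 days (within the 740-day cap) → +621 days → 27 October 2016.
Terminal disclaimer: HD-209889 expires on the earlier of 25 September 2016 and 27 October 2016.

2016-09-25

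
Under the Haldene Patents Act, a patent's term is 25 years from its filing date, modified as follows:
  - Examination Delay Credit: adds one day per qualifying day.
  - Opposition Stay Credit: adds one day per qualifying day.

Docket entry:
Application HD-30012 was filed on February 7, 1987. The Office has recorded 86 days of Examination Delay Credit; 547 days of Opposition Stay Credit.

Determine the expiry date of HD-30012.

Base term: filing date + 25 years → 7 February 2012.
Examination Delay Credit: +86 days → 3 May 2012.
Opposition Stay Credit: +547 days → 1 November 2013.

November 1, 2013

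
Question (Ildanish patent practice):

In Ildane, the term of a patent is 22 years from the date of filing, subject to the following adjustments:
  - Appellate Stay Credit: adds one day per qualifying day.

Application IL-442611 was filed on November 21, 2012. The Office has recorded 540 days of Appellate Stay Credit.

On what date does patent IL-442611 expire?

May 14, 2036

Base term: filing date + 22 years → 21 November 2034.
Appellate Stay Credit: +540 days → 14 May 2036.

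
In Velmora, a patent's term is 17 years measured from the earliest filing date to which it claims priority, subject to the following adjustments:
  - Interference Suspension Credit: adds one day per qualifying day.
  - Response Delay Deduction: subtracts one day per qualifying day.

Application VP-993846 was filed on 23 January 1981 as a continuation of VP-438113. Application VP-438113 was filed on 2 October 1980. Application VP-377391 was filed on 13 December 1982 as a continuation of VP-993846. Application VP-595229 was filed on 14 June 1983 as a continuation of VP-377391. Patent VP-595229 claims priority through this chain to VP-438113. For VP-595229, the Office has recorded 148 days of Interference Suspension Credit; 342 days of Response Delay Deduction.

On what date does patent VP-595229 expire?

Earliest priority filing: 2 October 1980.
Base term: 2 October 1980 + 17 years → 2 October 1997.
Interference Suspension Credit: +148 days → 27 February 1998.
Response Delay Deduction: −342 days → 22 March 1997.

1997-03-22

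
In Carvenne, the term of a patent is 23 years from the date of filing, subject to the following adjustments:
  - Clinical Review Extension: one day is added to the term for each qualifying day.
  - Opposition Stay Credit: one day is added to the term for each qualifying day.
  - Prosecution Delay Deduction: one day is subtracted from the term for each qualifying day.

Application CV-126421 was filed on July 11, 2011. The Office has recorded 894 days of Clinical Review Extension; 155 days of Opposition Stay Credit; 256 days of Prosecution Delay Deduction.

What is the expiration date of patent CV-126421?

September 11, 2036

Base term: filing date + 23 years → 11 July 2034.
Clinical Review Extension: +894 days → 21 December 2036.
Opposition Stay Credit: +155 days → 25 May 2037.
Prosecution Delay Deduction: −256 days → 11 September 2036.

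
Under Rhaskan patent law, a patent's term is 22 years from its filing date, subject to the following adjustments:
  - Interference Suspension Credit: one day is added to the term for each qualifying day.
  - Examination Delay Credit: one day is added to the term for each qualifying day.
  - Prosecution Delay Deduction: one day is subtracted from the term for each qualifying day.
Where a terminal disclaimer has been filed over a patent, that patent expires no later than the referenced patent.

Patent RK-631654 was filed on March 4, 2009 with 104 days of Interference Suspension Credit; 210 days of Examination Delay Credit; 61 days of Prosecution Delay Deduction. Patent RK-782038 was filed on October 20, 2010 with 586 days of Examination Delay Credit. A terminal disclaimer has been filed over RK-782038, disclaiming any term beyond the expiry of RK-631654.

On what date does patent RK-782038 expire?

Natural term of RK-782038:
  Base: filing + 22 years → 20 October 2032.
  Examination Delay Credit: +586 days → 29 May 2034.
Expiry of referenced patent RK-631654:
  Base: filing + 22 years → 4 March 2031.
  Interference Suspension Credit: +104 days → 16 June 2031.
  Examination Delay Credit: +210 days → 12 January 2032.
  Prosecution Delay Deduction: −61 days → 12 November 2031.
Terminal disclaimer: RK-782038 expires on the earlier of 29 May 2034 and 12 November 2031.

2031-11-12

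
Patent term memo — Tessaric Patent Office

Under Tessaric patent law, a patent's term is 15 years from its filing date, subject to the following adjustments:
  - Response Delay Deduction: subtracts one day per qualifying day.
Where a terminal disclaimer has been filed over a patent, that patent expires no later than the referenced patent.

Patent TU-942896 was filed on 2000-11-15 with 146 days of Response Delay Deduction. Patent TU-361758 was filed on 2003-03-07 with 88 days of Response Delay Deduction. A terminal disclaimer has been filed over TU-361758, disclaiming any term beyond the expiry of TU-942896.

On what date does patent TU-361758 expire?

Natural term of TU-361758:
  Base: filing + 15 years → 7 March 2018.
  Response Delay Deduction: −88 days → 9 December 2017.
Expiry of referenced patent TU-942896:
  Base: filing + 15 years → 15 November 2015.
  Response Delay Deduction: −146 days → 22 June 2015.
Terminal disclaimer: TU-361758 expires on the earlier of 9 December 2017 and 22 June 2015.

2015-06-22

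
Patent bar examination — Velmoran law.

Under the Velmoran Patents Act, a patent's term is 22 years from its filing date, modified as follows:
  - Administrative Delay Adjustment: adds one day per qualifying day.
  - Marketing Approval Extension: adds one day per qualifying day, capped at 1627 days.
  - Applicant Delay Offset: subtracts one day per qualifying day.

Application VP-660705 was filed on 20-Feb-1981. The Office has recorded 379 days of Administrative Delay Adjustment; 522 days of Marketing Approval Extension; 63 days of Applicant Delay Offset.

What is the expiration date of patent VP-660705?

Base term: filing date + 22 years → 20 February 2003.
Administrative Delay Adjustment: +379 days → 5 March 2004.
Marketing Approval Extension: 522 days (within the 1627-day cap) → +522 days → 9 August 2005.
Applicant Delay Offset: −63 days → 7 June 2005.

June 7, 2005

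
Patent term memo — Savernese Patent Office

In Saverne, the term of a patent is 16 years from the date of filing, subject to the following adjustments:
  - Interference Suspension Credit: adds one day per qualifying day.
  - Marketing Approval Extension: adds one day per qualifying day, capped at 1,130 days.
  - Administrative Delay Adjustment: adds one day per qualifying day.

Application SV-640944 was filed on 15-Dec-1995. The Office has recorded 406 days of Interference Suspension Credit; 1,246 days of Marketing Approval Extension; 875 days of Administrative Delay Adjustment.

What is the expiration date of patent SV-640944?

Base term: filing date + 16 years → 15 December 2011.
Interference Suspension Credit: +406 days → 24 January 2013.
Marketing Approval Extension: 1246 days claimed exceeds the 1130-day cap, so +1130 days → 28 February 2016.
Administrative Delay Adjustment: +875 days → 22 July 2018.

2018-07-22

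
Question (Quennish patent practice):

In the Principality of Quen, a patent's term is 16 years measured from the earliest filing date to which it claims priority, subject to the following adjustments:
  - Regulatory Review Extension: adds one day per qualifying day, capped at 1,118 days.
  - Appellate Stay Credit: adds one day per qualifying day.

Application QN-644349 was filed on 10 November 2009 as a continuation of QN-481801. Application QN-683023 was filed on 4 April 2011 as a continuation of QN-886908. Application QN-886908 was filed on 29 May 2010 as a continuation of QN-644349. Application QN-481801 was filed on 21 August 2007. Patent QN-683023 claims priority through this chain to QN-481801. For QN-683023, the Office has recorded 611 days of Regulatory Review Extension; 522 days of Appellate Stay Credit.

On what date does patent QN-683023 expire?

Earliest priority filing: 21 August 2007.
Base term: 21 August 2007 + 16 years → 21 August 2023.
Regulatory Review Extension: 611 days (within the 1118-day cap) → +611 days → 23 April 2025.
Appellate Stay Credit: +522 days → 27 September 2026.

2026-09-27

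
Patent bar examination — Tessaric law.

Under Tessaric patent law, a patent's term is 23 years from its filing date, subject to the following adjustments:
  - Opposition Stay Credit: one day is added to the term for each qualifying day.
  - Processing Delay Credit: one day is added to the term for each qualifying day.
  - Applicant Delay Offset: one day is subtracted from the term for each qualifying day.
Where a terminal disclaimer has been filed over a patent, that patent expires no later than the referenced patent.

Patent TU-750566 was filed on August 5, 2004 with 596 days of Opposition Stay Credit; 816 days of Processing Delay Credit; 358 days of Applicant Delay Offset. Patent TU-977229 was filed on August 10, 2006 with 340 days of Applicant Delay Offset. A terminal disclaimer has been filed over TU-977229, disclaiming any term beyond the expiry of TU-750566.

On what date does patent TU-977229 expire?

September 4, 2028

Natural term of TU-977229:
  Base: filing + 23 years → 10 August 2029.
  Applicant Delay Offset: −340 days → 4 September 2028.
Expiry of referenced patent TU-750566:
  Base: filing + 23 years → 5 August 2027.
  Opposition Stay Credit: +596 days → 23 March 2029.
  Processing Delay Credit: +816 days → 17 June 2031.
  Applicant Delay Offset: −358 days → 24 June 2030.
Terminal disclaimer: TU-977229 expires on the earlier of 4 September 2028 and 24 June 2030.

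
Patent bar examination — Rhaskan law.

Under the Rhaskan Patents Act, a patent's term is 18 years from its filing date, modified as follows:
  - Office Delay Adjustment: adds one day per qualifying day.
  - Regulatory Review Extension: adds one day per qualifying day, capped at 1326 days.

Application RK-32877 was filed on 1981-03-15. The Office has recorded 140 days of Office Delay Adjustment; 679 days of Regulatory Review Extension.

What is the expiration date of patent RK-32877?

2001-06-11

Base term: filing date + 18 years → 15 March 1999.
Office Delay Adjustment: +140 days → 2 August 1999.
Regulatory Review Extension: 679 days (within the 1326-day cap) → +679 days → 11 June 2001.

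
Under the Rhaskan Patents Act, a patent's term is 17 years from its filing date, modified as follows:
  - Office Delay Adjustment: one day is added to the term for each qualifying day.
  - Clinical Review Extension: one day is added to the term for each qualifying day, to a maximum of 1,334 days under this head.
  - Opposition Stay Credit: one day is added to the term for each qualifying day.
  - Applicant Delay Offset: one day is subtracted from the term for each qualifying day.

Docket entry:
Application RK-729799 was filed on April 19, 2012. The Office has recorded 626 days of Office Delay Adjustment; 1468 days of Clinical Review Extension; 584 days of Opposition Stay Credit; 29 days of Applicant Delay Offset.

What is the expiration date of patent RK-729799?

Base term: filing date + 17 years → 19 April 2029.
Office Delay Adjustment: +626 days → 5 January 2031.
Clinical Review Extension: 1468 days claimed exceeds the 1334-day cap, so +1334 days → 31 August 2034.
Opposition Stay Credit: +584 days → 6 April 2036.
Applicant Delay Offset: −29 days → 8 March 2036.

2036-03-08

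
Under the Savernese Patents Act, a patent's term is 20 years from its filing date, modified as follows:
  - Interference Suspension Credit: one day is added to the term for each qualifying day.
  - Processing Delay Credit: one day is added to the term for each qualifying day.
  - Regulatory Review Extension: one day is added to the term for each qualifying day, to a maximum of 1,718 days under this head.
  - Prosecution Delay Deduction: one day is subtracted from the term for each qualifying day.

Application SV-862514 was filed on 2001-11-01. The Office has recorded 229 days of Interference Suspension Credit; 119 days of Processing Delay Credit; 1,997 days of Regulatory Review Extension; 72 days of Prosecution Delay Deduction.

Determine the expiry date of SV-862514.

April 18, 2027

Base term: filing date + 20 years → 1 November 2021.
Interference Suspension Credit: +229 days → 18 June 2022.
Processing Delay Credit: +119 days → 15 October 2022.
Regulatory Review Extension: 1997 days claimed exceeds the 1718-day cap, so +1718 days → 29 June 2027.
Prosecution Delay Deduction: −72 days → 18 April 2027.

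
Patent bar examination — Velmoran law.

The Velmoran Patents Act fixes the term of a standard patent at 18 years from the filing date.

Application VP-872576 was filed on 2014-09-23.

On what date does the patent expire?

2032-09-23

Filing date + 18 years → 23 September 2032.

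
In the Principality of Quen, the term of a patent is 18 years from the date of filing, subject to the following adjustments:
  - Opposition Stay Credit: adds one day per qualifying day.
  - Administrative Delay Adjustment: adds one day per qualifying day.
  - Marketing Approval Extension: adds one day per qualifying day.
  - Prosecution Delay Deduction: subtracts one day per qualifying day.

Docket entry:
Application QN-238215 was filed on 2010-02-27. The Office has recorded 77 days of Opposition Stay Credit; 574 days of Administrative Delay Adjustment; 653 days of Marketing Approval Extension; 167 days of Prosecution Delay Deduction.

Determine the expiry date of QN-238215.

Base term: filing date + 18 years → 27 February 2028.
Opposition Stay Credit: +77 days → 14 May 2028.
Administrative Delay Adjustment: +574 days → 9 December 2029.
Marketing Approval Extension: +653 days → 23 September 2031.
Prosecution Delay Deduction: −167 days → 9 April 2031.

2031-04-09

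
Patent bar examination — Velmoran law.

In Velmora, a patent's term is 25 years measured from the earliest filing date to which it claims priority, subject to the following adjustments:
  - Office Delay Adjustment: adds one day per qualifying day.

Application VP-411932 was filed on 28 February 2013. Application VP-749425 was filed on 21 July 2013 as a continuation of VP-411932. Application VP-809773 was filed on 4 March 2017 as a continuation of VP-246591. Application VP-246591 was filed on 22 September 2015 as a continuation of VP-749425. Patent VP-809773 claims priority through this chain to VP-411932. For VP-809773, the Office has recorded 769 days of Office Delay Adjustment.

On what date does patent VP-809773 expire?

April 7, 2040

Earliest priority filing: 28 February 2013.
Base term: 28 February 2013 + 25 years → 28 February 2038.
Office Delay Adjustment: +769 days → 7 April 2040.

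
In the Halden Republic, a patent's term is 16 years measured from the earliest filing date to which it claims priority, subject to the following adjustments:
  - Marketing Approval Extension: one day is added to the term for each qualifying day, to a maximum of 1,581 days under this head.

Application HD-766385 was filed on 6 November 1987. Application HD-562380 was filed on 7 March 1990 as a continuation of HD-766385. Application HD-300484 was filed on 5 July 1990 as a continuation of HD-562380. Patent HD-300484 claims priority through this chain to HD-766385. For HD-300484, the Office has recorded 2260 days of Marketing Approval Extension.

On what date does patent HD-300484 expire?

2008-03-05

Earliest priority filing: 6 November 1987.
Base term: 6 November 1987 + 16 years → 6 November 2003.
Marketing Approval Extension: 2260 days claimed exceeds the 1581-day cap, so +1581 days → 5 March 2008.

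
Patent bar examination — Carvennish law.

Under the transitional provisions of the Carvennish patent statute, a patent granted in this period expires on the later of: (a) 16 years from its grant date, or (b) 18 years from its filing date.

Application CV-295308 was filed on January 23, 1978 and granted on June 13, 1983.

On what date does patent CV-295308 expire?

1999-06-13

(a) grant + 16 years → 13 June 1999.
(b) filing + 18 years → 23 January 1996.
Later of the two: 13 June 1999.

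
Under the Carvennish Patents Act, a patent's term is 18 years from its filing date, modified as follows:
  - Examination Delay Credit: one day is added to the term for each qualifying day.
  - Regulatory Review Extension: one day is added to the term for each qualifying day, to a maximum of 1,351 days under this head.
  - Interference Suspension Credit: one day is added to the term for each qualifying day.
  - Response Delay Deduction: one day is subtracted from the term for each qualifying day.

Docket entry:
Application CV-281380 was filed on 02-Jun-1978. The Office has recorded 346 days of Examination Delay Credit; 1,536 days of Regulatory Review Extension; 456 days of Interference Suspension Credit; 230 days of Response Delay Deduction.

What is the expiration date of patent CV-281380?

Base term: filing date + 18 years → 2 June 1996.
Examination Delay Credit: +346 days → 14 May 1997.
Regulatory Review Extension: 1536 days claimed exceeds the 1351-day cap, so +1351 days → 24 January 2001.
Interference Suspension Credit: +456 days → 25 April 2002.
Response Delay Deduction: −230 days → 7 September 2001.

2001-09-07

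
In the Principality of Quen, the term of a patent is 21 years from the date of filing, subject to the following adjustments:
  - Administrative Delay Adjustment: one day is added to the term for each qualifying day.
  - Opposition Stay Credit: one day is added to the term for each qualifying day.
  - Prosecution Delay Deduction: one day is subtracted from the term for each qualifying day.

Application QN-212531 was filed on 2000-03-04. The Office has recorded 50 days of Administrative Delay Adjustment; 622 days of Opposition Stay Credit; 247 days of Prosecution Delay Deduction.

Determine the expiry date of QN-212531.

2022-05-03

Base term: filing date + 21 years → 4 March 2021.
Administrative Delay Adjustment: +50 days → 23 April 2021.
Opposition Stay Credit: +622 days → 5 January 2023.
Prosecution Delay Deduction: −247 days → 3 May 2022.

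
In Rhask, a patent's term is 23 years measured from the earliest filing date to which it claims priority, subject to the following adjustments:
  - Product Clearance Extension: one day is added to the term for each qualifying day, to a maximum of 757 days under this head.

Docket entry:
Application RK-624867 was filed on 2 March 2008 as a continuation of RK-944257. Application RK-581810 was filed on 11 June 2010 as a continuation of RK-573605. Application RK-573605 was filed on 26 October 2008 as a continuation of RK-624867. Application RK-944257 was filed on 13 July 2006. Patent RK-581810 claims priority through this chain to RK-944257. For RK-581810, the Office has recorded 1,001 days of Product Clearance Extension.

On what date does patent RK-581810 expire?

Earliest priority filing: 13 July 2006.
Base term: 13 July 2006 + 23 years → 13 July 2029.
Product Clearance Extension: 1001 days claimed exceeds the 757-day cap, so +757 days → 9 August 2031.

August 9, 2031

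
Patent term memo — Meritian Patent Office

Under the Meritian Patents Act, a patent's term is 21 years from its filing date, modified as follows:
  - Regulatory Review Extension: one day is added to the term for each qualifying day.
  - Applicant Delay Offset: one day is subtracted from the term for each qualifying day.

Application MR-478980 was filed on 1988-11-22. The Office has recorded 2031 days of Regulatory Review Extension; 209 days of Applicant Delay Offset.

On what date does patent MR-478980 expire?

2014-11-18

Base term: filing date + 21 years → 22 November 2009.
Regulatory Review Extension: +2031 days → 15 June 2015.
Applicant Delay Offset: −209 days → 18 November 2014.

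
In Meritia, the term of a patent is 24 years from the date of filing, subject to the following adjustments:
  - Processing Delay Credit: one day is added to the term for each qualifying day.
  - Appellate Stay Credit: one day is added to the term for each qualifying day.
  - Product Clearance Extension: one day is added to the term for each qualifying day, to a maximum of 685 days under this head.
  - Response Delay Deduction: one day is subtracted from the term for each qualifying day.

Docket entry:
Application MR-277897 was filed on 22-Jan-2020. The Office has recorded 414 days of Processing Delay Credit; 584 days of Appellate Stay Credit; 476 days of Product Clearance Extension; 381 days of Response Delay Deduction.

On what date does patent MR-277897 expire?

January 19, 2047

Base term: filing date + 24 years → 22 January 2044.
Processing Delay Credit: +414 days → 11 March 2045.
Appellate Stay Credit: +584 days → 16 October 2046.
Product Clearance Extension: 476 days (within the 685-day cap) → +476 days → 4 February 2048.
Response Delay Deduction: −381 days → 19 January 2047.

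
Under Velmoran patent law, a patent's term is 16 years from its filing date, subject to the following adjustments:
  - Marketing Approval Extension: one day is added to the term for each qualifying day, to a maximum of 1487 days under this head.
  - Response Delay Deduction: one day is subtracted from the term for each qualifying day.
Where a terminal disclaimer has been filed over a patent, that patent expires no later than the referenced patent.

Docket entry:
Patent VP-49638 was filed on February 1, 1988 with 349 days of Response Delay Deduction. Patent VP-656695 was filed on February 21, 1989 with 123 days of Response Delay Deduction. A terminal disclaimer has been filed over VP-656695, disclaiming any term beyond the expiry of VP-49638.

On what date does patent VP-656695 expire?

Natural term of VP-656695:
  Base: filing + 16 years → 21 February 2005.
  Response Delay Deduction: −123 days → 21 October 2004.
Expiry of referenced patent VP-49638:
  Base: filing + 16 years → 1 February 2004.
  Response Delay Deduction: −349 days → 17 February 2003.
Terminal disclaimer: VP-656695 expires on the earlier of 21 October 2004 and 17 February 2003.

February 17, 2003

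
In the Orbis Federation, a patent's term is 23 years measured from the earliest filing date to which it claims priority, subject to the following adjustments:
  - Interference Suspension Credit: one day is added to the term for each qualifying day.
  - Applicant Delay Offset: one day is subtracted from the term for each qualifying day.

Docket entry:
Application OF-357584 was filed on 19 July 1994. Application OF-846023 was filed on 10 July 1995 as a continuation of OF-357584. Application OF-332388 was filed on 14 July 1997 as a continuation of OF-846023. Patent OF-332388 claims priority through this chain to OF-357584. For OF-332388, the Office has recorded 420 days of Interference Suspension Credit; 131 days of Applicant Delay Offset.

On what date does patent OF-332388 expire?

2018-05-04

Earliest priority filing: 19 July 1994.
Base term: 19 July 1994 + 23 years → 19 July 2017.
Interference Suspension Credit: +420 days → 12 September 2018.
Applicant Delay Offset: −131 days → 4 May 2018.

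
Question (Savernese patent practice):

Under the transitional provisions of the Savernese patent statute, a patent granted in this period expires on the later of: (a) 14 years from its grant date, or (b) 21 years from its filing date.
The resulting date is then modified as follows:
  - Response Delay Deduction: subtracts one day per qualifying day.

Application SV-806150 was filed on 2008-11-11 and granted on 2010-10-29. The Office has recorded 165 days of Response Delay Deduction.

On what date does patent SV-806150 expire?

(a) grant + 14 years → 29 October 2024.
(b) filing + 21 years → 11 November 2029.
Later of the two: 11 November 2029.
Response Delay Deduction: −165 days → 30 May 2029.

May 30, 2029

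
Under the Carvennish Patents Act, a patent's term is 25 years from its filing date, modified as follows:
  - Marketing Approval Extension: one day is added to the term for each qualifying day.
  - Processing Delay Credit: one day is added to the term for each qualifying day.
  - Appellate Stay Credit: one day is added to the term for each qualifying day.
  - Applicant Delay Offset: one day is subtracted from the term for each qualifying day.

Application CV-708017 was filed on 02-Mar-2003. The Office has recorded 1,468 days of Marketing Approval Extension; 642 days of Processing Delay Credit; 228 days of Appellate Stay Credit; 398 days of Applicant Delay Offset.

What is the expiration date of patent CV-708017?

Base term: filing date + 25 years → 2 March 2028.
Marketing Approval Extension: +1468 days → 9 March 2032.
Processing Delay Credit: +642 days → 11 December 2033.
Appellate Stay Credit: +228 days → 27 July 2034.
Applicant Delay Offset: −398 days → 24 June 2033.

June 24, 2033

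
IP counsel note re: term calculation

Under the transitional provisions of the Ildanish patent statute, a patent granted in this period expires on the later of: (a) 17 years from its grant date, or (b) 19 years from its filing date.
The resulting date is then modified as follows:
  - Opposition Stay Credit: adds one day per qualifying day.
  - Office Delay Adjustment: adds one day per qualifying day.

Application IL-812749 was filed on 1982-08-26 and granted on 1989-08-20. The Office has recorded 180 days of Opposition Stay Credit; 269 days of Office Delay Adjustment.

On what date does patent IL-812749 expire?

2007-11-12

(a) grant + 17 years → 20 August 2006.
(b) filing + 19 years → 26 August 2001.
Later of the two: 20 August 2006.
Opposition Stay Credit: +180 days → 16 February 2007.
Office Delay Adjustment: +269 days → 12 November 2007.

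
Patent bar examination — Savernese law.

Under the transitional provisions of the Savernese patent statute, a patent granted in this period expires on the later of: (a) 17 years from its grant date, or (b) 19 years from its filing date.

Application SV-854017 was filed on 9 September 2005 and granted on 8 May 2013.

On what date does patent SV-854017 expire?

2030-05-08

(a) grant + 17 years → 8 May 2030.
(b) filing + 19 years → 9 September 2024.
Later of the two: 8 May 2030.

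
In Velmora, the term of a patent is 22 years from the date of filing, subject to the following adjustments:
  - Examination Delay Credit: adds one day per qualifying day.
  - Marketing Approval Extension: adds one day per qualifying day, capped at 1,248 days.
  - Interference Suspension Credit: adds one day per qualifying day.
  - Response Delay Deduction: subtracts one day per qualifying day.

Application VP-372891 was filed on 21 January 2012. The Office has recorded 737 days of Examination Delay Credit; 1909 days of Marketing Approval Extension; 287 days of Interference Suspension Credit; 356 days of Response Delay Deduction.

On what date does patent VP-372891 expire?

2039-04-21

Base term: filing date + 22 years → 21 January 2034.
Examination Delay Credit: +737 days → 28 January 2036.
Marketing Approval Extension: 1909 days claimed exceeds the 1248-day cap, so +1248 days → 29 June 2039.
Interference Suspension Credit: +287 days → 11 April 2040.
Response Delay Deduction: −356 days → 21 April 2039.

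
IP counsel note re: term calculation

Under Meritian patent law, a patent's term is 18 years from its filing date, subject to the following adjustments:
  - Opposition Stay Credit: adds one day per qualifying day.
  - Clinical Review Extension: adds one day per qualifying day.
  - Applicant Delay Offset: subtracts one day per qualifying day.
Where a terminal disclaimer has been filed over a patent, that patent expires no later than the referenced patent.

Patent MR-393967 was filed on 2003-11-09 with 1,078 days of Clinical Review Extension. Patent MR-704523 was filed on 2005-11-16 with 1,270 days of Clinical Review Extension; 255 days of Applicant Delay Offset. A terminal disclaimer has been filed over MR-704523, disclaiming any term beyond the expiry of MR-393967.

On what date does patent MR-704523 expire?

2024-10-22

Natural term of MR-704523:
  Base: filing + 18 years → 16 November 2023.
  Clinical Review Extension: +1270 days → 9 May 2027.
  Applicant Delay Offset: −255 days → 27 August 2026.
Expiry of referenced patent MR-393967:
  Base: filing + 18 years → 9 November 2021.
  Clinical Review Extension: +1078 days → 22 October 2024.
Terminal disclaimer: MR-704523 expires on the earlier of 27 August 2026 and 22 October 2024.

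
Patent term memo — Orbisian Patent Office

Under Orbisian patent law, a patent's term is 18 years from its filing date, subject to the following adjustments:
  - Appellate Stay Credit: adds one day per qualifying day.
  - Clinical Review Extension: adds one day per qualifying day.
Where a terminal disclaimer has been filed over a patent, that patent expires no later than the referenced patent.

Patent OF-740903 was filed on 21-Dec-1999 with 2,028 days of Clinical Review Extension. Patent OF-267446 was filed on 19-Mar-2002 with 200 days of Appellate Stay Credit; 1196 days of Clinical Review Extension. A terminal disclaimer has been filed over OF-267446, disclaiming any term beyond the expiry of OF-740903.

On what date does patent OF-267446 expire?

Natural term of OF-267446:
  Base: filing + 18 years → 19 March 2020.
  Appellate Stay Credit: +200 days → 5 October 2020.
  Clinical Review Extension: +1196 days → 14 January 2024.
Expiry of referenced patent OF-740903:
  Base: filing + 18 years → 21 December 2017.
  Clinical Review Extension: +2028 days → 11 July 2023.
Terminal disclaimer: OF-267446 expires on the earlier of 14 January 2024 and 11 July 2023.

July 11, 2023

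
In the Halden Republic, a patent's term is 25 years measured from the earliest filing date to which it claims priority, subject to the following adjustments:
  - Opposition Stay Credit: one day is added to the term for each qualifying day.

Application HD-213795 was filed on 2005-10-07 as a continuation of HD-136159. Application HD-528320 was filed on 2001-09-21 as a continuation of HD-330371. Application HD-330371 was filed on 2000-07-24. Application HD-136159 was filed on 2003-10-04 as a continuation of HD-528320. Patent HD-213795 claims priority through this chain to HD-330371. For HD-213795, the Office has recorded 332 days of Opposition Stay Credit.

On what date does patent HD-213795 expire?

Earliest priority filing: 24 July 2000.
Base term: 24 July 2000 + 25 years → 24 July 2025.
Opposition Stay Credit: +332 days → 21 June 2026.

2026-06-21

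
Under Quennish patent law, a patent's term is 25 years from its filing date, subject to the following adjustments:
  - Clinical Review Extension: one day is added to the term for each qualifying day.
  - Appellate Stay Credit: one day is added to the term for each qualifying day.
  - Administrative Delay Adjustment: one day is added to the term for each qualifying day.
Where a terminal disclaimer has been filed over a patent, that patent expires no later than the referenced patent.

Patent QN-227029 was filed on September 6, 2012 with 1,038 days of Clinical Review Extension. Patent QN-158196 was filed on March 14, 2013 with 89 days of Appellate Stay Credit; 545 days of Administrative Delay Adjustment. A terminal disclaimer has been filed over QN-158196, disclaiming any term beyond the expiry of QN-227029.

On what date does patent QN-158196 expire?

Natural term of QN-158196:
  Base: filing + 25 years → 14 March 2038.
  Appellate Stay Credit: +89 days → 11 June 2038.
  Administrative Delay Adjustment: +545 days → 8 December 2039.
Expiry of referenced patent QN-227029:
  Base: filing + 25 years → 6 September 2037.
  Clinical Review Extension: +1038 days → 10 July 2040.
Terminal disclaimer: QN-158196 expires on the earlier of 8 December 2039 and 10 July 2040.

2039-12-08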